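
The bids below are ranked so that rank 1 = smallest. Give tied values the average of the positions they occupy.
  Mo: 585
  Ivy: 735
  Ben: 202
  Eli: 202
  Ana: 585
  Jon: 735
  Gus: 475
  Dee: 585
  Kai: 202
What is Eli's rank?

Sorted (ascending): 202, 202, 202, 475, 585, 585, 585, 735, 735
The 3 values of 202 occupy positions 1–3 → average rank 2.
The 3 values of 585 occupy positions 5–7 → average rank 6.
The 2 values of 735 occupy positions 8–9 → average rank (8+9)/2 = 8.5.
Eli has value 202 → rank 2.

2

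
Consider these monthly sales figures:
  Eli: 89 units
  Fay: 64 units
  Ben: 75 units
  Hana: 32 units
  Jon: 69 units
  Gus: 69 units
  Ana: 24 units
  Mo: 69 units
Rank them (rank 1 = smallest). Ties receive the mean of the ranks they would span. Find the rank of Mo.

Sorted (ascending): 24, 32, 64, 69, 69, 69, 75, 89
The 3 values of 69 occupy positions 4–6 → average rank 5.
Mo has value 69 units → rank 5.

5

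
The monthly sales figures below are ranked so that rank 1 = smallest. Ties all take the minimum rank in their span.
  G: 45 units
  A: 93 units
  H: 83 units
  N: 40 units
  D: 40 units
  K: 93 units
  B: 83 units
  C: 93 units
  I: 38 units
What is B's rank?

Sorted (ascending): 38, 40, 40, 45, 83, 83, 93, 93, 93
The 2 values of 40 occupy positions 2–3 → each gets rank 2.
The 2 values of 83 occupy positions 5–6 → each gets rank 5.
The 3 values of 93 occupy positions 7–9 → each gets rank 7.
B has value 83 units → rank 5.

5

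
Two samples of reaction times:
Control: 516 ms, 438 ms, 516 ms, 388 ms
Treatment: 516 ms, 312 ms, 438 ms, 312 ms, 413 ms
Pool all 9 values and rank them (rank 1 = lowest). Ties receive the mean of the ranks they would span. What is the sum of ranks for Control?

24.5

Sorted (ascending): 312, 312, 388, 413, 438, 438, 516, 516, 516
The 2 values of 312 occupy positions 1–2 → average rank (1+2)/2 = 1.5.
The 2 values of 438 occupy positions 5–6 → average rank (5+6)/2 = 5.5.
The 3 values of 516 occupy positions 7–9 → average rank 8.
Control values → pooled ranks: 516→8, 438→5.5, 516→8, 388→3
Rank sum = 8 + 5.5 + 8 + 3 = 24.5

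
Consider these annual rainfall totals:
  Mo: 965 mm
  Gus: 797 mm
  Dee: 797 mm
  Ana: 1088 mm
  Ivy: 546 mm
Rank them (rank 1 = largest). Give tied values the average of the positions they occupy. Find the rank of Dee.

Sorted (descending): 1088, 965, 797, 797, 546
The 2 values of 797 occupy positions 3–4 → average rank (3+4)/2 = 3.5.
Dee has value 797 mm → rank 3.5.

3.5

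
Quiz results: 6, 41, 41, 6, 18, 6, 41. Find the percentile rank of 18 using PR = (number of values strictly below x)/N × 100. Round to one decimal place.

N = 7.
Strictly below 18: 3. Equal to 18: 1.
PR = 3/7 × 100 = 42.9

42.9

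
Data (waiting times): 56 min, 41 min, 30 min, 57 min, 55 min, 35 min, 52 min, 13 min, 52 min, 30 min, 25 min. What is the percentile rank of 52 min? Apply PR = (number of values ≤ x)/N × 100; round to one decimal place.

N = 11.
Strictly below 52: 6. Equal to 52: 2.
PR = 8/11 × 100 = 72.7

72.7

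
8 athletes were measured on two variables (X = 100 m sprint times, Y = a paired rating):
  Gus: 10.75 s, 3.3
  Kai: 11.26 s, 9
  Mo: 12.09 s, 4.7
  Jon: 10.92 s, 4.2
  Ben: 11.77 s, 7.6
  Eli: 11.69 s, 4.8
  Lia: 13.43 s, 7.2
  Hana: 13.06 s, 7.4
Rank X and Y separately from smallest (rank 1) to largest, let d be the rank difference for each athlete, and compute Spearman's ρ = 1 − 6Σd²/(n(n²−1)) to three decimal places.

Ranks of variable 1: 1, 3, 6, 2, 5, 4, 8, 7
Ranks of variable 2: 1, 8, 3, 2, 7, 4, 5, 6
d = r₁ − r₂: 0, -5, 3, 0, -2, 0, 3, 1
d²: 0, 25, 9, 0, 4, 0, 9, 1; Σd² = 48
ρ = 1 − 6·48/(8·63) = 1 − 288/504 = 0.429

0.429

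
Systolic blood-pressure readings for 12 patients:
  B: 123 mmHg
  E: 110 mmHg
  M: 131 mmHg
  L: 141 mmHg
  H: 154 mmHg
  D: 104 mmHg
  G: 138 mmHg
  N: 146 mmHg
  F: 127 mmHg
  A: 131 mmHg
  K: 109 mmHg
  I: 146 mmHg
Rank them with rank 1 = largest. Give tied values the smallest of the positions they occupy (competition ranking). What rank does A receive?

6

Sorted (descending): 154, 146, 146, 141, 138, 131, 131, 127, 123, 110, 109, 104
The 2 values of 146 occupy positions 2–3 → each gets rank 2.
The 2 values of 131 occupy positions 6–7 → each gets rank 6.
A has value 131 mmHg → rank 6.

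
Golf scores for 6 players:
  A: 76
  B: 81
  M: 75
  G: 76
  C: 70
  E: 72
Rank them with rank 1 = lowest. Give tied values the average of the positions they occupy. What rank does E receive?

2

Sorted (ascending): 70, 72, 75, 76, 76, 81
The 2 values of 76 occupy positions 4–5 → average rank (4+5)/2 = 4.5.
E has value 72 → rank 2.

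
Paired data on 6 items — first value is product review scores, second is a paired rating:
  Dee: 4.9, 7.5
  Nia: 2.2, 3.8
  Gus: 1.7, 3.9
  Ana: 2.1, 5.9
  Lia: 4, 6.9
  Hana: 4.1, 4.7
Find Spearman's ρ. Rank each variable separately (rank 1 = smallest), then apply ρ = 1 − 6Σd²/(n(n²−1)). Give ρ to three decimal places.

Ranks of variable 1: 6, 3, 1, 2, 4, 5
Ranks of variable 2: 6, 1, 2, 4, 5, 3
d = r₁ − r₂: 0, 2, -1, -2, -1, 2
d²: 0, 4, 1, 4, 1, 4; Σd² = 14
ρ = 1 − 6·14/(6·35) = 1 − 84/210 = 0.600

0.600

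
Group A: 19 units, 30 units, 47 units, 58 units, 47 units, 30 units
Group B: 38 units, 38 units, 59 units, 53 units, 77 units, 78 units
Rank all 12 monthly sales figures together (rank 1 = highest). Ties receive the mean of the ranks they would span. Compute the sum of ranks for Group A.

Sorted (descending): 78, 77, 59, 58, 53, 47, 47, 38, 38, 30, 30, 19
The 2 values of 47 occupy positions 6–7 → average rank (6+7)/2 = 6.5.
The 2 values of 38 occupy positions 8–9 → average rank (8+9)/2 = 8.5.
The 2 values of 30 occupy positions 10–11 → average rank (10+11)/2 = 10.5.
Group A values → pooled ranks: 19→12, 30→10.5, 47→6.5, 58→4, 47→6.5, 30→10.5
Rank sum = 12 + 10.5 + 6.5 + 4 + 6.5 + 10.5 = 50

50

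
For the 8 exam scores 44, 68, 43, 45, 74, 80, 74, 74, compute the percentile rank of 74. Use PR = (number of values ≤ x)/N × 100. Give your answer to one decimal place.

N = 8.
Strictly below 74: 4. Equal to 74: 3.
PR = 7/8 × 100 = 87.5

87.5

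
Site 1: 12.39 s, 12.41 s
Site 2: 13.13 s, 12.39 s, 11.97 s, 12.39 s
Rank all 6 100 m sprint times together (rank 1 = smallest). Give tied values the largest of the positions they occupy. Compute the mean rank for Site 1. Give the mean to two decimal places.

4.50

Sorted (ascending): 11.97, 12.39, 12.39, 12.39, 12.41, 13.13
The 3 values of 12.39 occupy positions 2–4 → each gets rank 4.
Site 1 values → pooled ranks: 12.39→4, 12.41→5
Mean rank = (4 + 5) / 2 = 4.50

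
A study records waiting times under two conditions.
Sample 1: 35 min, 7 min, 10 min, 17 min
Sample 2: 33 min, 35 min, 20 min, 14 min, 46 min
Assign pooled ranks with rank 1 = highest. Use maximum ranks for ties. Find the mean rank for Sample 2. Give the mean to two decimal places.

4.00

Sorted (descending): 46, 35, 35, 33, 20, 17, 14, 10, 7
The 2 values of 35 occupy positions 2–3 → each gets rank 3.
Sample 2 values → pooled ranks: 33→4, 35→3, 20→5, 14→7, 46→1
Mean rank = (4 + 3 + 5 + 7 + 1) / 5 = 4.00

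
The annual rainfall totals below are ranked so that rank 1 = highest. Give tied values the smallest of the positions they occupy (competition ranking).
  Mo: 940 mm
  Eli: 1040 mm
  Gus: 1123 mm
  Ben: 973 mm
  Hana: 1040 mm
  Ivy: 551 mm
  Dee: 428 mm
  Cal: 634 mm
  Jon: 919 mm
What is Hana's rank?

2

Sorted (descending): 1123, 1040, 1040, 973, 940, 919, 634, 551, 428
The 2 values of 1040 occupy positions 2–3 → each gets rank 2.
Hana has value 1040 mm → rank 2.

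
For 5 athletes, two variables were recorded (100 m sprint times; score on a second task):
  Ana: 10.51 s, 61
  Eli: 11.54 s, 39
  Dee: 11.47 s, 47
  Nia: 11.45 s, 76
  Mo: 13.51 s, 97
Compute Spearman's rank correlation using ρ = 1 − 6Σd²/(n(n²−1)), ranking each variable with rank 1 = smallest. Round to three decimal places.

0.100

Ranks of variable 1: 1, 4, 3, 2, 5
Ranks of variable 2: 3, 1, 2, 4, 5
d = r₁ − r₂: -2, 3, 1, -2, 0
d²: 4, 9, 1, 4, 0; Σd² = 18
ρ = 1 − 6·18/(5·24) = 1 − 108/120 = 0.100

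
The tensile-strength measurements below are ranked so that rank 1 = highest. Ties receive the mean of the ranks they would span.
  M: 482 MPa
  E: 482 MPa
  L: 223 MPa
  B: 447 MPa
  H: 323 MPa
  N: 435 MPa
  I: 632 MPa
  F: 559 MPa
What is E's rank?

3.5

Sorted (descending): 632, 559, 482, 482, 447, 435, 323, 223
The 2 values of 482 occupy positions 3–4 → average rank (3+4)/2 = 3.5.
E has value 482 MPa → rank 3.5.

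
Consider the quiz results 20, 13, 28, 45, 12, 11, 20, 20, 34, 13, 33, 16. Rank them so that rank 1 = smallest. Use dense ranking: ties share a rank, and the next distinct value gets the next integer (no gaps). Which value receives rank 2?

Sorted (ascending): 11, 12, 13, 13, 16, 20, 20, 20, 28, 33, 34, 45
The 2 values of 13 share dense rank 3.
The 3 values of 20 share dense rank 5.
Remaining distinct values take the next consecutive integers.
Rank 2 → value 12.

12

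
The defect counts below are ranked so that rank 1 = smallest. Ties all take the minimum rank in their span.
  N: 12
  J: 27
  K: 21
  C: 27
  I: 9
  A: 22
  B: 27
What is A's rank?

4

Sorted (ascending): 9, 12, 21, 22, 27, 27, 27
The 3 values of 27 occupy positions 5–7 → each gets rank 5.
A has value 22 → rank 4.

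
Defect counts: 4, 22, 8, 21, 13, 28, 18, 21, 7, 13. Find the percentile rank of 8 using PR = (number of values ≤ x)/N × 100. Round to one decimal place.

30.0

N = 10.
Strictly below 8: 2. Equal to 8: 1.
PR = 3/10 × 100 = 30.0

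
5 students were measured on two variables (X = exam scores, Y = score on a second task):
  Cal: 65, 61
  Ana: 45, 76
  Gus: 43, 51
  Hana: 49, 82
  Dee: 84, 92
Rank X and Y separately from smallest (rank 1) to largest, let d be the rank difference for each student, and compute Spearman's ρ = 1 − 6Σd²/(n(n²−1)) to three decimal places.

0.700

Ranks of variable 1: 4, 2, 1, 3, 5
Ranks of variable 2: 2, 3, 1, 4, 5
d = r₁ − r₂: 2, -1, 0, -1, 0
d²: 4, 1, 0, 1, 0; Σd² = 6
ρ = 1 − 6·6/(5·24) = 1 − 36/120 = 0.700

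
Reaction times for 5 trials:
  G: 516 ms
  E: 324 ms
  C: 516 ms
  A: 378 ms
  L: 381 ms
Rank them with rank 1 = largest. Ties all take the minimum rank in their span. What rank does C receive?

1

Sorted (descending): 516, 516, 381, 378, 324
The 2 values of 516 occupy positions 1–2 → each gets rank 1.
C has value 516 ms → rank 1.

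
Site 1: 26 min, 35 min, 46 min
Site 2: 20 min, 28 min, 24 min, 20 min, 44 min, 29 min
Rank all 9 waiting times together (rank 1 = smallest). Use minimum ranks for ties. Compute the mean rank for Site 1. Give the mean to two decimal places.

Sorted (ascending): 20, 20, 24, 26, 28, 29, 35, 44, 46
The 2 values of 20 occupy positions 1–2 → each gets rank 1.
Site 1 values → pooled ranks: 26→4, 35→7, 46→9
Mean rank = (4 + 7 + 9) / 3 = 6.67

6.67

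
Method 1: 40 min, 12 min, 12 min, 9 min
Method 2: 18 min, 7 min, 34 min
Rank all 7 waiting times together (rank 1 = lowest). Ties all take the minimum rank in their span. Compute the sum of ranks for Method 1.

15

Sorted (ascending): 7, 9, 12, 12, 18, 34, 40
The 2 values of 12 occupy positions 3–4 → each gets rank 3.
Method 1 values → pooled ranks: 40→7, 12→3, 12→3, 9→2
Rank sum = 7 + 3 + 3 + 2 = 15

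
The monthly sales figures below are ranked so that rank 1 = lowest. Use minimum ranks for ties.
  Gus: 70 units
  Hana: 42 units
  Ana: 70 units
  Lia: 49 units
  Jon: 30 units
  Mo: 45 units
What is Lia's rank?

Sorted (ascending): 30, 42, 45, 49, 70, 70
The 2 values of 70 occupy positions 5–6 → each gets rank 5.
Lia has value 49 units → rank 4.

4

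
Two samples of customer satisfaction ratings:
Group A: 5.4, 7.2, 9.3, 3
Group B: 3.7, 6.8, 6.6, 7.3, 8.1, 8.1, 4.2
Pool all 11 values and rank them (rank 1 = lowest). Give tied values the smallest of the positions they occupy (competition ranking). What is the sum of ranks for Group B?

42

Sorted (ascending): 3, 3.7, 4.2, 5.4, 6.6, 6.8, 7.2, 7.3, 8.1, 8.1, 9.3
The 2 values of 8.1 occupy positions 9–10 → each gets rank 9.
Group B values → pooled ranks: 3.7→2, 6.8→6, 6.6→5, 7.3→8, 8.1→9, 8.1→9, 4.2→3
Rank sum = 2 + 6 + 5 + 8 + 9 + 9 + 3 = 42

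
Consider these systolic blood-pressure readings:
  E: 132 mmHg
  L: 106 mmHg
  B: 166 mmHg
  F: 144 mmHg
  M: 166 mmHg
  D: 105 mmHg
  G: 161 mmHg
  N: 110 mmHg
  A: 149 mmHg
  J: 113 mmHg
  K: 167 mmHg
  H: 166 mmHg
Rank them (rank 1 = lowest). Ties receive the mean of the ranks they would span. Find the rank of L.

2

Sorted (ascending): 105, 106, 110, 113, 132, 144, 149, 161, 166, 166, 166, 167
The 3 values of 166 occupy positions 9–11 → average rank 10.
L has value 106 mmHg → rank 2.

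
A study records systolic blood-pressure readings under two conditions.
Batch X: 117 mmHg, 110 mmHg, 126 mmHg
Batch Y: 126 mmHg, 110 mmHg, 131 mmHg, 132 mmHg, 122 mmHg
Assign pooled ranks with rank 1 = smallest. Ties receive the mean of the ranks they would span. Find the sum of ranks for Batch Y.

26

Sorted (ascending): 110, 110, 117, 122, 126, 126, 131, 132
The 2 values of 110 occupy positions 1–2 → average rank (1+2)/2 = 1.5.
The 2 values of 126 occupy positions 5–6 → average rank (5+6)/2 = 5.5.
Batch Y values → pooled ranks: 126→5.5, 110→1.5, 131→7, 132→8, 122→4
Rank sum = 5.5 + 1.5 + 7 + 8 + 4 = 26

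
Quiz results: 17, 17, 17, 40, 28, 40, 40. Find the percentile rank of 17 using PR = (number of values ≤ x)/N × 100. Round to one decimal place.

N = 7.
Strictly below 17: 0. Equal to 17: 3.
PR = 3/7 × 100 = 42.9

42.9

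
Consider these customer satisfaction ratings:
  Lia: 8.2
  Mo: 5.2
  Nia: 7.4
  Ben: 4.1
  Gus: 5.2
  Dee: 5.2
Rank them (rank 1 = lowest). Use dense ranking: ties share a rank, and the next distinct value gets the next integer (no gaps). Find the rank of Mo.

2

Sorted (ascending): 4.1, 5.2, 5.2, 5.2, 7.4, 8.2
The 3 values of 5.2 share dense rank 2.
Remaining distinct values take the next consecutive integers.
Mo has value 5.2 → rank 2.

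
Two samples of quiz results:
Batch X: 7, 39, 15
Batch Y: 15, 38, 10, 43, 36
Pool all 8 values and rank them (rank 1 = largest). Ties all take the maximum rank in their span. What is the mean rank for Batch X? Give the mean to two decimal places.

5.33

Sorted (descending): 43, 39, 38, 36, 15, 15, 10, 7
The 2 values of 15 occupy positions 5–6 → each gets rank 6.
Batch X values → pooled ranks: 7→8, 39→2, 15→6
Mean rank = (8 + 2 + 6) / 3 = 5.33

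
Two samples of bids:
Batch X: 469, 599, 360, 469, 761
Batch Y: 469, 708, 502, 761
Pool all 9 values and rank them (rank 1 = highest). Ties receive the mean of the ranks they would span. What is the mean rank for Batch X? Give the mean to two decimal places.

Sorted (descending): 761, 761, 708, 599, 502, 469, 469, 469, 360
The 2 values of 761 occupy positions 1–2 → average rank (1+2)/2 = 1.5.
The 3 values of 469 occupy positions 6–8 → average rank 7.
Batch X values → pooled ranks: 469→7, 599→4, 360→9, 469→7, 761→1.5
Mean rank = (7 + 4 + 9 + 7 + 1.5) / 5 = 5.70

5.70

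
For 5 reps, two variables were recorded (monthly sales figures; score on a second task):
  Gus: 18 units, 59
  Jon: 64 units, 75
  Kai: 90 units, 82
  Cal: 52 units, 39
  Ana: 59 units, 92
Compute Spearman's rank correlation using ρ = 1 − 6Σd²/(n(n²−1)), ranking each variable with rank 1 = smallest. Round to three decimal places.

0.600

Ranks of variable 1: 1, 4, 5, 2, 3
Ranks of variable 2: 2, 3, 4, 1, 5
d = r₁ − r₂: -1, 1, 1, 1, -2
d²: 1, 1, 1, 1, 4; Σd² = 8
ρ = 1 − 6·8/(5·24) = 1 − 48/120 = 0.600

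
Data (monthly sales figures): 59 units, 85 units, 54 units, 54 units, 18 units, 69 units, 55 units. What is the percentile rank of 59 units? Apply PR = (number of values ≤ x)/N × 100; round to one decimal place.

N = 7.
Strictly below 59: 4. Equal to 59: 1.
PR = 5/7 × 100 = 71.4

71.4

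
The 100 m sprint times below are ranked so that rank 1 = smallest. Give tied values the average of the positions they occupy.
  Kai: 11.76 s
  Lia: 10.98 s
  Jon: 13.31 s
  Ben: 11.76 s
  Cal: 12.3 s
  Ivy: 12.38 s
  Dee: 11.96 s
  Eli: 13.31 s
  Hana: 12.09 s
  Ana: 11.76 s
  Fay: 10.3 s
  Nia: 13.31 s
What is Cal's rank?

Sorted (ascending): 10.3, 10.98, 11.76, 11.76, 11.76, 11.96, 12.09, 12.3, 12.38, 13.31, 13.31, 13.31
The 3 values of 11.76 occupy positions 3–5 → average rank 4.
The 3 values of 13.31 occupy positions 10–12 → average rank 11.
Cal has value 12.3 s → rank 8.

8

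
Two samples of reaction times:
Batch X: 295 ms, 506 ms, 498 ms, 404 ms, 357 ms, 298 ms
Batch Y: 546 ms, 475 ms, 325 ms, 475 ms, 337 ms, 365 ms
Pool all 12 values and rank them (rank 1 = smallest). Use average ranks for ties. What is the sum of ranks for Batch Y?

42

Sorted (ascending): 295, 298, 325, 337, 357, 365, 404, 475, 475, 498, 506, 546
The 2 values of 475 occupy positions 8–9 → average rank (8+9)/2 = 8.5.
Batch Y values → pooled ranks: 546→12, 475→8.5, 325→3, 475→8.5, 337→4, 365→6
Rank sum = 12 + 8.5 + 3 + 8.5 + 4 + 6 = 42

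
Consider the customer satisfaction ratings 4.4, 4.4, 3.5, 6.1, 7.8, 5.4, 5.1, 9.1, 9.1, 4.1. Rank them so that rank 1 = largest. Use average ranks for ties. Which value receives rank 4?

Sorted (descending): 9.1, 9.1, 7.8, 6.1, 5.4, 5.1, 4.4, 4.4, 4.1, 3.5
The 2 values of 9.1 occupy positions 1–2 → average rank (1+2)/2 = 1.5.
The 2 values of 4.4 occupy positions 7–8 → average rank (7+8)/2 = 7.5.
Rank 4 → value 6.1.

6.1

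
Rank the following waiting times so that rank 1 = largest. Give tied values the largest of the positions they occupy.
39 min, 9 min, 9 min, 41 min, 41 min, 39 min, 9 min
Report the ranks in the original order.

Sorted (descending): 41, 41, 39, 39, 9, 9, 9
The 2 values of 41 occupy positions 1–2 → each gets rank 2.
The 2 values of 39 occupy positions 3–4 → each gets rank 4.
The 3 values of 9 occupy positions 5–7 → each gets rank 7.

4, 7, 7, 2, 2, 4, 7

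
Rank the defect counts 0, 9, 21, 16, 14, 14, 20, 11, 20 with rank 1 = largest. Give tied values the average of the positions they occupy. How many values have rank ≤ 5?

4

Sorted (descending): 21, 20, 20, 16, 14, 14, 11, 9, 0
The 2 values of 20 occupy positions 2–3 → average rank (2+3)/2 = 2.5.
The 2 values of 14 occupy positions 5–6 → average rank (5+6)/2 = 5.5.
Ranks ≤ 5: {1, 2.5, 2.5, 4} → 4 values.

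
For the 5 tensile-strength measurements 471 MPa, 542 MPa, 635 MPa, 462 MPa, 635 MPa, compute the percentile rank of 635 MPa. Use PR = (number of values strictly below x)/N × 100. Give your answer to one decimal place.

N = 5.
Strictly below 635: 3. Equal to 635: 2.
PR = 3/5 × 100 = 60.0

60.0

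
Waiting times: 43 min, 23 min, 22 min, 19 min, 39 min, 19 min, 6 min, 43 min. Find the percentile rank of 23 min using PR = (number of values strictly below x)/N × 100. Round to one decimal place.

50.0

N = 8.
Strictly below 23: 4. Equal to 23: 1.
PR = 4/8 × 100 = 50.0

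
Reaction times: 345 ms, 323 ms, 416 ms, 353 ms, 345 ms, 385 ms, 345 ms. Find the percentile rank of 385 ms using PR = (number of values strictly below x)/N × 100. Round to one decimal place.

N = 7.
Strictly below 385: 5. Equal to 385: 1.
PR = 5/7 × 100 = 71.4

71.4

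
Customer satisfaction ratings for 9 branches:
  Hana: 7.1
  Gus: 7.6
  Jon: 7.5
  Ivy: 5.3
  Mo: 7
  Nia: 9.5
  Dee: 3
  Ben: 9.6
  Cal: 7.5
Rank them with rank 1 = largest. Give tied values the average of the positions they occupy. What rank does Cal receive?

Sorted (descending): 9.6, 9.5, 7.6, 7.5, 7.5, 7.1, 7, 5.3, 3
The 2 values of 7.5 occupy positions 4–5 → average rank (4+5)/2 = 4.5.
Cal has value 7.5 → rank 4.5.

4.5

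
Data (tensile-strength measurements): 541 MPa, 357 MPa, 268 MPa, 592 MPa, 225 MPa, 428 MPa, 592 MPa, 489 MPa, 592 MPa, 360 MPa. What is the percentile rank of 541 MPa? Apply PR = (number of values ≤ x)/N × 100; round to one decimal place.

70.0

N = 10.
Strictly below 541: 6. Equal to 541: 1.
PR = 7/10 × 100 = 70.0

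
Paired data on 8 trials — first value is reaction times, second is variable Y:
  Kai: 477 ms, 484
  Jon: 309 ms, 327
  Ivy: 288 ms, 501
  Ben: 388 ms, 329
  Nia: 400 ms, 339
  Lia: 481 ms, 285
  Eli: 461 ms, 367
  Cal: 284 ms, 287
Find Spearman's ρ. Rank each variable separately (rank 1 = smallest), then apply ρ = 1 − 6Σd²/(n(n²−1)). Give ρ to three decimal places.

-0.024

Ranks of variable 1: 7, 3, 2, 4, 5, 8, 6, 1
Ranks of variable 2: 7, 3, 8, 4, 5, 1, 6, 2
d = r₁ − r₂: 0, 0, -6, 0, 0, 7, 0, -1
d²: 0, 0, 36, 0, 0, 49, 0, 1; Σd² = 86
ρ = 1 − 6·86/(8·63) = 1 − 516/504 = -0.024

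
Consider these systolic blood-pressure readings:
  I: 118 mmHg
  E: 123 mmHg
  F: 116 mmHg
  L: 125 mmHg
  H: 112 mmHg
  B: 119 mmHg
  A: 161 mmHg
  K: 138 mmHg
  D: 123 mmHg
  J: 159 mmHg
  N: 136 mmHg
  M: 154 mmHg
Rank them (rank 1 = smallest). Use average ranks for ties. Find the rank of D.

Sorted (ascending): 112, 116, 118, 119, 123, 123, 125, 136, 138, 154, 159, 161
The 2 values of 123 occupy positions 5–6 → average rank (5+6)/2 = 5.5.
D has value 123 mmHg → rank 5.5.

5.5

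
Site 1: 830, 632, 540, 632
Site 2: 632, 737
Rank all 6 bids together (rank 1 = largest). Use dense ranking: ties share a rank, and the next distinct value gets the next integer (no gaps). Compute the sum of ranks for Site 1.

Sorted (descending): 830, 737, 632, 632, 632, 540
The 3 values of 632 share dense rank 3.
Remaining distinct values take the next consecutive integers.
Site 1 values → pooled ranks: 830→1, 632→3, 540→4, 632→3
Rank sum = 1 + 3 + 4 + 3 = 11

11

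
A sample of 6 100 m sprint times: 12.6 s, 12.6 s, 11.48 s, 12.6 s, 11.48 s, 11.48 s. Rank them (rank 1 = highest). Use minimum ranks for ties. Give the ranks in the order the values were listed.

1, 1, 4, 1, 4, 4

Sorted (descending): 12.6, 12.6, 12.6, 11.48, 11.48, 11.48
The 3 values of 12.6 occupy positions 1–3 → each gets rank 1.
The 3 values of 11.48 occupy positions 4–6 → each gets rank 4.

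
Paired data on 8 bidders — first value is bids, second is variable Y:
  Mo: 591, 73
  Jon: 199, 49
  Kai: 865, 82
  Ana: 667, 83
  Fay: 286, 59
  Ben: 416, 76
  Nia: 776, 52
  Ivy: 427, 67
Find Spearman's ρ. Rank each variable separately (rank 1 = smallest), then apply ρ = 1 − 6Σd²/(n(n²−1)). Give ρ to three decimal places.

0.524

Ranks of variable 1: 5, 1, 8, 6, 2, 3, 7, 4
Ranks of variable 2: 5, 1, 7, 8, 3, 6, 2, 4
d = r₁ − r₂: 0, 0, 1, -2, -1, -3, 5, 0
d²: 0, 0, 1, 4, 1, 9, 25, 0; Σd² = 40
ρ = 1 − 6·40/(8·63) = 1 − 240/504 = 0.524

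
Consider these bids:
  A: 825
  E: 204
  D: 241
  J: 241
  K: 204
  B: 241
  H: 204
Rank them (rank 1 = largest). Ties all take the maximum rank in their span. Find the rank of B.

Sorted (descending): 825, 241, 241, 241, 204, 204, 204
The 3 values of 241 occupy positions 2–4 → each gets rank 4.
The 3 values of 204 occupy positions 5–7 → each gets rank 7.
B has value 241 → rank 4.

4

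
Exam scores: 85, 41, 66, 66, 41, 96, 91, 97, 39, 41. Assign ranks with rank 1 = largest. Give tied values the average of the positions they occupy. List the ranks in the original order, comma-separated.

4, 8, 5.5, 5.5, 8, 2, 3, 1, 10, 8

Sorted (descending): 97, 96, 91, 85, 66, 66, 41, 41, 41, 39
The 2 values of 66 occupy positions 5–6 → average rank (5+6)/2 = 5.5.
The 3 values of 41 occupy positions 7–9 → average rank 8.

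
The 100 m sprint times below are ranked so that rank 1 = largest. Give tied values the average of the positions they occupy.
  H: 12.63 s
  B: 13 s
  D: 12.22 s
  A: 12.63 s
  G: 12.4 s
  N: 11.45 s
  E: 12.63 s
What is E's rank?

Sorted (descending): 13, 12.63, 12.63, 12.63, 12.4, 12.22, 11.45
The 3 values of 12.63 occupy positions 2–4 → average rank 3.
E has value 12.63 s → rank 3.

3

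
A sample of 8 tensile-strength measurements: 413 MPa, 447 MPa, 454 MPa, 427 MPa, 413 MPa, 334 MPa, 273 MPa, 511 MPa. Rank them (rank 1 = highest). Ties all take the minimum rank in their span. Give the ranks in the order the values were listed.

5, 3, 2, 4, 5, 7, 8, 1

Sorted (descending): 511, 454, 447, 427, 413, 413, 334, 273
The 2 values of 413 occupy positions 5–6 → each gets rank 5.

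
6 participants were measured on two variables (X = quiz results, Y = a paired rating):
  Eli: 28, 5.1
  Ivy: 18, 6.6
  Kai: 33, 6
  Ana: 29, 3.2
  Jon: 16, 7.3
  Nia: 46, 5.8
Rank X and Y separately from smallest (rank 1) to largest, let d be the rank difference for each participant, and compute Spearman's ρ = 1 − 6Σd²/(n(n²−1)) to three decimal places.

-0.543

Ranks of variable 1: 3, 2, 5, 4, 1, 6
Ranks of variable 2: 2, 5, 4, 1, 6, 3
d = r₁ − r₂: 1, -3, 1, 3, -5, 3
d²: 1, 9, 1, 9, 25, 9; Σd² = 54
ρ = 1 − 6·54/(6·35) = 1 − 324/210 = -0.543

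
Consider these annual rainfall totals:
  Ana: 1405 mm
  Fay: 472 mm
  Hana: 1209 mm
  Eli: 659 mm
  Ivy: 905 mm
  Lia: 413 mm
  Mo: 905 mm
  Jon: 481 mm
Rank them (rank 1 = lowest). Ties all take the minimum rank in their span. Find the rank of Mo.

5

Sorted (ascending): 413, 472, 481, 659, 905, 905, 1209, 1405
The 2 values of 905 occupy positions 5–6 → each gets rank 5.
Mo has value 905 mm → rank 5.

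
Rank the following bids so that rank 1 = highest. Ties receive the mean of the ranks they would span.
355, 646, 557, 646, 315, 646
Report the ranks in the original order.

5, 2, 4, 2, 6, 2

Sorted (descending): 646, 646, 646, 557, 355, 315
The 3 values of 646 occupy positions 1–3 → average rank 2.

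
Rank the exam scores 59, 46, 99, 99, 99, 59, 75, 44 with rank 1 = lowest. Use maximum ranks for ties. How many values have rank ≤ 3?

2

Sorted (ascending): 44, 46, 59, 59, 75, 99, 99, 99
The 2 values of 59 occupy positions 3–4 → each gets rank 4.
The 3 values of 99 occupy positions 6–8 → each gets rank 8.
Ranks ≤ 3: {1, 2} → 2 values.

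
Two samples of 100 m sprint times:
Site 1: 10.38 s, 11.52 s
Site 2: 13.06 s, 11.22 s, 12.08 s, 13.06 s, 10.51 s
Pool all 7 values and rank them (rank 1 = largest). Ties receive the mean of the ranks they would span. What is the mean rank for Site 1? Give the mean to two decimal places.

Sorted (descending): 13.06, 13.06, 12.08, 11.52, 11.22, 10.51, 10.38
The 2 values of 13.06 occupy positions 1–2 → average rank (1+2)/2 = 1.5.
Site 1 values → pooled ranks: 10.38→7, 11.52→4
Mean rank = (7 + 4) / 2 = 5.50

5.50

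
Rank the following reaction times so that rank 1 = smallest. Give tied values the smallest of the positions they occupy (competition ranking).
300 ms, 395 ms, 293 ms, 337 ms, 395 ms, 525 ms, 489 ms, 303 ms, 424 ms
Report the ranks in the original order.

Sorted (ascending): 293, 300, 303, 337, 395, 395, 424, 489, 525
The 2 values of 395 occupy positions 5–6 → each gets rank 5.

2, 5, 1, 4, 5, 9, 8, 3, 7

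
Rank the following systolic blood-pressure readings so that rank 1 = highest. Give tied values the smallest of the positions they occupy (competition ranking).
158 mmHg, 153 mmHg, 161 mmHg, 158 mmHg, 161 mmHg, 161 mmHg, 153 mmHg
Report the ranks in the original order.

4, 6, 1, 4, 1, 1, 6

Sorted (descending): 161, 161, 161, 158, 158, 153, 153
The 3 values of 161 occupy positions 1–3 → each gets rank 1.
The 2 values of 158 occupy positions 4–5 → each gets rank 4.
The 2 values of 153 occupy positions 6–7 → each gets rank 6.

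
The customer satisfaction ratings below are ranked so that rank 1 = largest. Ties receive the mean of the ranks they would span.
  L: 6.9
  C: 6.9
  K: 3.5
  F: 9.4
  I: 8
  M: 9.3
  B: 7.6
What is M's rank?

2

Sorted (descending): 9.4, 9.3, 8, 7.6, 6.9, 6.9, 3.5
The 2 values of 6.9 occupy positions 5–6 → average rank (5+6)/2 = 5.5.
M has value 9.3 → rank 2.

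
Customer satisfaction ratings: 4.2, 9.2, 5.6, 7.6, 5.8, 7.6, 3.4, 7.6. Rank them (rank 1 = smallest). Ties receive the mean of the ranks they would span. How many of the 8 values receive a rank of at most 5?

4

Sorted (ascending): 3.4, 4.2, 5.6, 5.8, 7.6, 7.6, 7.6, 9.2
The 3 values of 7.6 occupy positions 5–7 → average rank 6.
Ranks ≤ 5: {1, 2, 3, 4} → 4 values.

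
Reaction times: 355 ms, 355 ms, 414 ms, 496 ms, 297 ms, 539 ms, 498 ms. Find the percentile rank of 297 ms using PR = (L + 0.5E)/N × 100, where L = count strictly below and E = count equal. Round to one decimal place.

N = 7.
Strictly below 297: 0. Equal to 297: 1.
PR = (0 + 0.5·1)/7 × 100 = 7.1

7.1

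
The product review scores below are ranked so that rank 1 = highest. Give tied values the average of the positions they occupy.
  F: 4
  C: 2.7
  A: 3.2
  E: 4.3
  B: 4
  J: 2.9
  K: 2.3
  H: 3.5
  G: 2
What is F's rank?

Sorted (descending): 4.3, 4, 4, 3.5, 3.2, 2.9, 2.7, 2.3, 2
The 2 values of 4 occupy positions 2–3 → average rank (2+3)/2 = 2.5.
F has value 4 → rank 2.5.

2.5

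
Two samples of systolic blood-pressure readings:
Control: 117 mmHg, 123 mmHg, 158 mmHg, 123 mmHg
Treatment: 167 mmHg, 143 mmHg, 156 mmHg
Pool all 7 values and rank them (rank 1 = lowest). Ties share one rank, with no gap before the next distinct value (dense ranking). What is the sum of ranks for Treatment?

Sorted (ascending): 117, 123, 123, 143, 156, 158, 167
The 2 values of 123 share dense rank 2.
Remaining distinct values take the next consecutive integers.
Treatment values → pooled ranks: 167→6, 143→3, 156→4
Rank sum = 6 + 3 + 4 = 13

13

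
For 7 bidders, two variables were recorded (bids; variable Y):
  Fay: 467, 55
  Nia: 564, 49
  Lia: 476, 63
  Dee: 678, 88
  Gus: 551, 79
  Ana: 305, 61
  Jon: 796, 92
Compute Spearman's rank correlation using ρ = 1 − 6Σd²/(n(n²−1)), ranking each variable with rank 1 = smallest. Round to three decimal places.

0.607

Ranks of variable 1: 2, 5, 3, 6, 4, 1, 7
Ranks of variable 2: 2, 1, 4, 6, 5, 3, 7
d = r₁ − r₂: 0, 4, -1, 0, -1, -2, 0
d²: 0, 16, 1, 0, 1, 4, 0; Σd² = 22
ρ = 1 − 6·22/(7·48) = 1 − 132/336 = 0.607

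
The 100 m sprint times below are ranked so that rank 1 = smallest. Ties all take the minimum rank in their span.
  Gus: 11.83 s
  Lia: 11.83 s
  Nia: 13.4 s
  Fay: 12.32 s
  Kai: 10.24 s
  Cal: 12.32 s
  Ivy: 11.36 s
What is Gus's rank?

3

Sorted (ascending): 10.24, 11.36, 11.83, 11.83, 12.32, 12.32, 13.4
The 2 values of 11.83 occupy positions 3–4 → each gets rank 3.
The 2 values of 12.32 occupy positions 5–6 → each gets rank 5.
Gus has value 11.83 s → rank 3.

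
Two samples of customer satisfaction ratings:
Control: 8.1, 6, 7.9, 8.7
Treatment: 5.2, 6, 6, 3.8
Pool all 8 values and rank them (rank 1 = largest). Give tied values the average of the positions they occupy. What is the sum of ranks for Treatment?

25

Sorted (descending): 8.7, 8.1, 7.9, 6, 6, 6, 5.2, 3.8
The 3 values of 6 occupy positions 4–6 → average rank 5.
Treatment values → pooled ranks: 5.2→7, 6→5, 6→5, 3.8→8
Rank sum = 7 + 5 + 5 + 8 = 25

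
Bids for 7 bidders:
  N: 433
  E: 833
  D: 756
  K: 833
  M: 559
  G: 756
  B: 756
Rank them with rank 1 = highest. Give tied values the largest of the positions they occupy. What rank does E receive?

2

Sorted (descending): 833, 833, 756, 756, 756, 559, 433
The 2 values of 833 occupy positions 1–2 → each gets rank 2.
The 3 values of 756 occupy positions 3–5 → each gets rank 5.
E has value 833 → rank 2.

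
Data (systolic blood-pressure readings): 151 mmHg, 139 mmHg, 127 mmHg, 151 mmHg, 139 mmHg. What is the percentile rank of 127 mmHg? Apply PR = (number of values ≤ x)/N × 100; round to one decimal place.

N = 5.
Strictly below 127: 0. Equal to 127: 1.
PR = 1/5 × 100 = 20.0

20.0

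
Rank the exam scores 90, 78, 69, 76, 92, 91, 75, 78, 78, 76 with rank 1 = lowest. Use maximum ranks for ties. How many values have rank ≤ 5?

Sorted (ascending): 69, 75, 76, 76, 78, 78, 78, 90, 91, 92
The 2 values of 76 occupy positions 3–4 → each gets rank 4.
The 3 values of 78 occupy positions 5–7 → each gets rank 7.
Ranks ≤ 5: {1, 2, 4, 4} → 4 values.

4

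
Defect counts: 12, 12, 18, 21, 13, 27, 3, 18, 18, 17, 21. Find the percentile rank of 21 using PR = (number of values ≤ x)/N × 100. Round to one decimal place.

90.9

N = 11.
Strictly below 21: 8. Equal to 21: 2.
PR = 10/11 × 100 = 90.9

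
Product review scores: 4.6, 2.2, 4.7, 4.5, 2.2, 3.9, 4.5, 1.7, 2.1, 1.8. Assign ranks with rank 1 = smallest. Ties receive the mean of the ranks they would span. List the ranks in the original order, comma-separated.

9, 4.5, 10, 7.5, 4.5, 6, 7.5, 1, 3, 2

Sorted (ascending): 1.7, 1.8, 2.1, 2.2, 2.2, 3.9, 4.5, 4.5, 4.6, 4.7
The 2 values of 2.2 occupy positions 4–5 → average rank (4+5)/2 = 4.5.
The 2 values of 4.5 occupy positions 7–8 → average rank (7+8)/2 = 7.5.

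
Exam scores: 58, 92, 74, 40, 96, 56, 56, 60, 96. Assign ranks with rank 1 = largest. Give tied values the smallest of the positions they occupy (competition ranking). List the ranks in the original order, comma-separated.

6, 3, 4, 9, 1, 7, 7, 5, 1

Sorted (descending): 96, 96, 92, 74, 60, 58, 56, 56, 40
The 2 values of 96 occupy positions 1–2 → each gets rank 1.
The 2 values of 56 occupy positions 7–8 → each gets rank 7.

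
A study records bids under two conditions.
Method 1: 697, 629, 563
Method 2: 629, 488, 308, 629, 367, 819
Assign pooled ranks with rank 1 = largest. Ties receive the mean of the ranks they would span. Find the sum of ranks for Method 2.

Sorted (descending): 819, 697, 629, 629, 629, 563, 488, 367, 308
The 3 values of 629 occupy positions 3–5 → average rank 4.
Method 2 values → pooled ranks: 629→4, 488→7, 308→9, 629→4, 367→8, 819→1
Rank sum = 4 + 7 + 9 + 4 + 8 + 1 = 33

33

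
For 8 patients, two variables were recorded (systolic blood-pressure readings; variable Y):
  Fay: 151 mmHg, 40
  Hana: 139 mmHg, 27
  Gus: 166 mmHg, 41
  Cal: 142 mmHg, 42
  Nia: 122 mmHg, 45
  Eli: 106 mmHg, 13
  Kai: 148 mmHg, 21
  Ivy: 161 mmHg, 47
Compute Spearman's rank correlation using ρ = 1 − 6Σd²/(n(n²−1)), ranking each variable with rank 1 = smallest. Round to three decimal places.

0.381

Ranks of variable 1: 6, 3, 8, 4, 2, 1, 5, 7
Ranks of variable 2: 4, 3, 5, 6, 7, 1, 2, 8
d = r₁ − r₂: 2, 0, 3, -2, -5, 0, 3, -1
d²: 4, 0, 9, 4, 25, 0, 9, 1; Σd² = 52
ρ = 1 − 6·52/(8·63) = 1 − 312/504 = 0.381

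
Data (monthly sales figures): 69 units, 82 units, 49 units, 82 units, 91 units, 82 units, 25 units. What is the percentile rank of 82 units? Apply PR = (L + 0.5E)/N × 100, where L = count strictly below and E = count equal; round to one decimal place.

N = 7.
Strictly below 82: 3. Equal to 82: 3.
PR = (3 + 0.5·3)/7 × 100 = 64.3

64.3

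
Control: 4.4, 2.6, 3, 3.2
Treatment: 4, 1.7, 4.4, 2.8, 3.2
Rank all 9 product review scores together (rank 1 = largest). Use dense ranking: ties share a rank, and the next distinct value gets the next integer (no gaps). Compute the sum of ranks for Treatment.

Sorted (descending): 4.4, 4.4, 4, 3.2, 3.2, 3, 2.8, 2.6, 1.7
The 2 values of 4.4 share dense rank 1.
The 2 values of 3.2 share dense rank 3.
Remaining distinct values take the next consecutive integers.
Treatment values → pooled ranks: 4→2, 1.7→7, 4.4→1, 2.8→5, 3.2→3
Rank sum = 2 + 7 + 1 + 5 + 3 = 18

18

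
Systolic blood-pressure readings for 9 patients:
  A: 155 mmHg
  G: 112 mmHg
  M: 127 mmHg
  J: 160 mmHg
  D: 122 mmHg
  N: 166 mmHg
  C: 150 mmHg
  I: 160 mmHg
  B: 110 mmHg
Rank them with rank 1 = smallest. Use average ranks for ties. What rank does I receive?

7.5

Sorted (ascending): 110, 112, 122, 127, 150, 155, 160, 160, 166
The 2 values of 160 occupy positions 7–8 → average rank (7+8)/2 = 7.5.
I has value 160 mmHg → rank 7.5.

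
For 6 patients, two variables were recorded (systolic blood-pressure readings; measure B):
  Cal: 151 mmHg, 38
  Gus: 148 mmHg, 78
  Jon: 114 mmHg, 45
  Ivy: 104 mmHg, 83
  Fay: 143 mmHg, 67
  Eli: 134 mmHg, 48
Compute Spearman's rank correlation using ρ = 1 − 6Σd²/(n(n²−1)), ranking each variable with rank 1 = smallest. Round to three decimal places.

-0.429

Ranks of variable 1: 6, 5, 2, 1, 4, 3
Ranks of variable 2: 1, 5, 2, 6, 4, 3
d = r₁ − r₂: 5, 0, 0, -5, 0, 0
d²: 25, 0, 0, 25, 0, 0; Σd² = 50
ρ = 1 − 6·50/(6·35) = 1 − 300/210 = -0.429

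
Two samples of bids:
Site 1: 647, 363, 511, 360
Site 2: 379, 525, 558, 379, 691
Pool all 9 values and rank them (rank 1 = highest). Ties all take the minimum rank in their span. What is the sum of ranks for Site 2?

20

Sorted (descending): 691, 647, 558, 525, 511, 379, 379, 363, 360
The 2 values of 379 occupy positions 6–7 → each gets rank 6.
Site 2 values → pooled ranks: 379→6, 525→4, 558→3, 379→6, 691→1
Rank sum = 6 + 4 + 3 + 6 + 1 = 20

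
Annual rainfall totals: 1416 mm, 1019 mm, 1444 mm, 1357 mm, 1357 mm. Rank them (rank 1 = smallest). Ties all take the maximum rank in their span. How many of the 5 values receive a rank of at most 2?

Sorted (ascending): 1019, 1357, 1357, 1416, 1444
The 2 values of 1357 occupy positions 2–3 → each gets rank 3.
Ranks ≤ 2: {1} → 1 value.

1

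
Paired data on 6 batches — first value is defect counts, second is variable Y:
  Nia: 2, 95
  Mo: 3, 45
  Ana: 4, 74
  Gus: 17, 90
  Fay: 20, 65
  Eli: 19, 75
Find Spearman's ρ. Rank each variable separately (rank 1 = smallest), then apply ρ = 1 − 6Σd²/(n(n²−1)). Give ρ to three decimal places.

-0.257

Ranks of variable 1: 1, 2, 3, 4, 6, 5
Ranks of variable 2: 6, 1, 3, 5, 2, 4
d = r₁ − r₂: -5, 1, 0, -1, 4, 1
d²: 25, 1, 0, 1, 16, 1; Σd² = 44
ρ = 1 − 6·44/(6·35) = 1 − 264/210 = -0.257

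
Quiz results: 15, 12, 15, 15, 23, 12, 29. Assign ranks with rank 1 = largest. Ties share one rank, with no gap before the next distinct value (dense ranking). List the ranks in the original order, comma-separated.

Sorted (descending): 29, 23, 15, 15, 15, 12, 12
The 3 values of 15 share dense rank 3.
The 2 values of 12 share dense rank 4.
Remaining distinct values take the next consecutive integers.

3, 4, 3, 3, 2, 4, 1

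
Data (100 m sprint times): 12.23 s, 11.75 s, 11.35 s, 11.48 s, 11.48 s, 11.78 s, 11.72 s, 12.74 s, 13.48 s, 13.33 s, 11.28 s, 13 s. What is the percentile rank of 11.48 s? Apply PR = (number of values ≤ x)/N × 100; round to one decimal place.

N = 12.
Strictly below 11.48: 2. Equal to 11.48: 2.
PR = 4/12 × 100 = 33.3

33.3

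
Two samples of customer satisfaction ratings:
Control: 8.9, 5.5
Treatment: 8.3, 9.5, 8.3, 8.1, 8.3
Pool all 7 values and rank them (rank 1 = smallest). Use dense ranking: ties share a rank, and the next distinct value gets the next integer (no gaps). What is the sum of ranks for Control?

Sorted (ascending): 5.5, 8.1, 8.3, 8.3, 8.3, 8.9, 9.5
The 3 values of 8.3 share dense rank 3.
Remaining distinct values take the next consecutive integers.
Control values → pooled ranks: 8.9→4, 5.5→1
Rank sum = 4 + 1 = 5

5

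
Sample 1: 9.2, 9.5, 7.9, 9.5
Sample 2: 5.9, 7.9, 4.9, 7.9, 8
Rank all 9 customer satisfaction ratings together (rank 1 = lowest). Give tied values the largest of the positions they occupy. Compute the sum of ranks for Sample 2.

Sorted (ascending): 4.9, 5.9, 7.9, 7.9, 7.9, 8, 9.2, 9.5, 9.5
The 3 values of 7.9 occupy positions 3–5 → each gets rank 5.
The 2 values of 9.5 occupy positions 8–9 → each gets rank 9.
Sample 2 values → pooled ranks: 5.9→2, 7.9→5, 4.9→1, 7.9→5, 8→6
Rank sum = 2 + 5 + 1 + 5 + 6 = 19

19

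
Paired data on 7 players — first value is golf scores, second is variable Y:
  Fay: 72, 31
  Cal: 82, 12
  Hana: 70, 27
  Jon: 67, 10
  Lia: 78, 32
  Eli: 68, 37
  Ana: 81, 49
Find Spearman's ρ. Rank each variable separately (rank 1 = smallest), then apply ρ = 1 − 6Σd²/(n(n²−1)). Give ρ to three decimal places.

0.250

Ranks of variable 1: 4, 7, 3, 1, 5, 2, 6
Ranks of variable 2: 4, 2, 3, 1, 5, 6, 7
d = r₁ − r₂: 0, 5, 0, 0, 0, -4, -1
d²: 0, 25, 0, 0, 0, 16, 1; Σd² = 42
ρ = 1 − 6·42/(7·48) = 1 − 252/336 = 0.250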